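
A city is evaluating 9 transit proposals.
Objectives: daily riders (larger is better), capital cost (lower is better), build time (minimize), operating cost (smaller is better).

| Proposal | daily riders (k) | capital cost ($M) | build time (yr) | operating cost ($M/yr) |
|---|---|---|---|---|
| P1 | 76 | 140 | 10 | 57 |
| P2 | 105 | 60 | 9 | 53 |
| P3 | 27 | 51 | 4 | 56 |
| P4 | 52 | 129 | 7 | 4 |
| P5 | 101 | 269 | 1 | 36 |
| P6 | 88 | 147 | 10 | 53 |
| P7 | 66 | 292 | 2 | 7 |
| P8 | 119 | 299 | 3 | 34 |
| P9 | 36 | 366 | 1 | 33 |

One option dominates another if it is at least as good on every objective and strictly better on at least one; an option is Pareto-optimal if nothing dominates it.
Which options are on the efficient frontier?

P1: dominated by P2 (daily riders 105≥76, capital cost 60≤140, build time 9≤10, operating cost 53≤57).
P2: not dominated.
P3: not dominated (best capital cost).
P4: not dominated (best operating cost).
P5: not dominated.
P6: dominated by P2 (daily riders 105≥88, capital cost 60≤147, build time 9≤10, operating cost 53≤53).
P7: not dominated.
P8: not dominated (best daily riders).
P9: not dominated.

P2, P3, P4, P5, P7, P8, P9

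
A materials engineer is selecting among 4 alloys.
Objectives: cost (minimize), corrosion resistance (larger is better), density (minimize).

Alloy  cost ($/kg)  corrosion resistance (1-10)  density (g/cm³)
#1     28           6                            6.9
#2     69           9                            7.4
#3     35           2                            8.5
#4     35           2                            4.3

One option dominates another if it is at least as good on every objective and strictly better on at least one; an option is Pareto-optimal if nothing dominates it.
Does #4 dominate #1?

No

#4 vs #1: #4 is worse on cost (35 vs 28), so it does not dominate #1.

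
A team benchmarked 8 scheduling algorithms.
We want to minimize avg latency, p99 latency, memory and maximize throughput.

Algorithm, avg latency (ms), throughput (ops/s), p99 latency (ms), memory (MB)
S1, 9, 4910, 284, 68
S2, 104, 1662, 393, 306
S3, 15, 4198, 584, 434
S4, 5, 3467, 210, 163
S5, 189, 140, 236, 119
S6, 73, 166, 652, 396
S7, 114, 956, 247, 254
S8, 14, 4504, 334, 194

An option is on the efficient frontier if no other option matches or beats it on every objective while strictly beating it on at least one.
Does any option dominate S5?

S1: worse on p99 latency (284 vs 236).
S2: worse on p99 latency (393 vs 236).
S3: worse on p99 latency (584 vs 236).
S4: worse on memory (163 vs 119).
S6: worse on p99 latency (652 vs 236).
S7: worse on p99 latency (247 vs 236).
S8: worse on p99 latency (334 vs 236).
No option is at least as good as S5 on every objective and strictly better on one.

No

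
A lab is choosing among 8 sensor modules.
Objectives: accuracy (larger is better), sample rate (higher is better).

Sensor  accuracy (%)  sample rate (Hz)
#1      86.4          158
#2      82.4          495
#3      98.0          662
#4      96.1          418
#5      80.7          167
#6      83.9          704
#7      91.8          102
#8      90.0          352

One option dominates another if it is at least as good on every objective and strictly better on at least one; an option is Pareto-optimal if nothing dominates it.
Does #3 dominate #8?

Yes

#3 vs #8: accuracy 98.0≥90.0, sample rate 662≥352 — #3 is at least as good on every objective with at least one strict improvement.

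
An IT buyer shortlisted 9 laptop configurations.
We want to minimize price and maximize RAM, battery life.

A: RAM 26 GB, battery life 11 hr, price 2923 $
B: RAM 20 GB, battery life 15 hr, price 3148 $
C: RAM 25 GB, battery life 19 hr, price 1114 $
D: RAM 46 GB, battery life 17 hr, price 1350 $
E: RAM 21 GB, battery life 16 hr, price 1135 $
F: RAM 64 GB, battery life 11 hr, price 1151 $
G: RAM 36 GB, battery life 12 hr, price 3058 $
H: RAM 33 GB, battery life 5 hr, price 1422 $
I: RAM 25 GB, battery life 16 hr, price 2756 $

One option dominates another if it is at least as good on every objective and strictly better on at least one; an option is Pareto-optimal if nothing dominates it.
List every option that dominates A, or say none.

D: RAM 46≥26, battery life 17≥11, price 1350≤2923 — dominates A.
F: RAM 64≥26, battery life 11≥11, price 1151≤2923 — dominates A.
Others (B, C, E, G, H, I) are each worse than A on at least one objective.

D, F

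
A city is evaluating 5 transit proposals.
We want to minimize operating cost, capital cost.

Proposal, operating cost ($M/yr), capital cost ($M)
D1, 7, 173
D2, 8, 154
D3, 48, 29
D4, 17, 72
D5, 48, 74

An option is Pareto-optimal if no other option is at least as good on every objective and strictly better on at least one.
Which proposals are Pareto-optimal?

D1, D2, D3, D4

D1: not dominated (best operating cost).
D2: not dominated.
D3: not dominated (best capital cost).
D4: not dominated.
D5: dominated by D3 (operating cost 48≤48, capital cost 29≤74).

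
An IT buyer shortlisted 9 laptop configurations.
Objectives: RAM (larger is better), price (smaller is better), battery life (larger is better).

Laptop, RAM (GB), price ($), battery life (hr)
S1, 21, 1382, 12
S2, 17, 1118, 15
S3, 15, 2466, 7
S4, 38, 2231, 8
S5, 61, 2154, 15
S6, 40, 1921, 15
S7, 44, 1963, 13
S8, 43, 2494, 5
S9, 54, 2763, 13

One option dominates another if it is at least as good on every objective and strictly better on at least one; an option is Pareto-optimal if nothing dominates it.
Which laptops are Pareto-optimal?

S1, S2, S5, S6, S7

S1: not dominated.
S2: not dominated (best price).
S3: dominated by S1 (RAM 21≥15, price 1382≤2466, battery life 12≥7).
S4: dominated by S5 (RAM 61≥38, price 2154≤2231, battery life 15≥8).
S5: not dominated (best RAM).
S6: not dominated.
S7: not dominated.
S8: dominated by S5 (RAM 61≥43, price 2154≤2494, battery life 15≥5).
S9: dominated by S5 (RAM 61≥54, price 2154≤2763, battery life 15≥13).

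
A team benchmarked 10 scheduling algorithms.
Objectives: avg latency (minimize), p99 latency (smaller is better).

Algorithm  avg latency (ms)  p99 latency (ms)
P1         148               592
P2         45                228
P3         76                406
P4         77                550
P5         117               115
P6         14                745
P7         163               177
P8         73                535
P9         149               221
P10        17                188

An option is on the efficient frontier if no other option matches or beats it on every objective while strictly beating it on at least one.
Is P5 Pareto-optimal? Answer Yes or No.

Yes

P1: worse on avg latency (148 vs 117).
P2: worse on p99 latency (228 vs 115).
P3: worse on p99 latency (406 vs 115).
P4: worse on p99 latency (550 vs 115).
P6: worse on p99 latency (745 vs 115).
P7: worse on avg latency (163 vs 117).
P8: worse on p99 latency (535 vs 115).
P9: worse on avg latency (149 vs 117).
P10: worse on p99 latency (188 vs 115).
No option is at least as good as P5 on every objective and strictly better on one.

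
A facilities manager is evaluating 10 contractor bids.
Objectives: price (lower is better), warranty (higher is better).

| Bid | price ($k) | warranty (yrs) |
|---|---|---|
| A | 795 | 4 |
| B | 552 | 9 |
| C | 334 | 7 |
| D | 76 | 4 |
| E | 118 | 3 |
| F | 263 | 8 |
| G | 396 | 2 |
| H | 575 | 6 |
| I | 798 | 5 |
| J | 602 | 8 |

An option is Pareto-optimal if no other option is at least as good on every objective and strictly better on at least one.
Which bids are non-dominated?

A: dominated by B (price 552≤795, warranty 9≥4).
B: not dominated (best warranty).
C: dominated by F (price 263≤334, warranty 8≥7).
D: not dominated (best price).
E: dominated by D (price 76≤118, warranty 4≥3).
F: not dominated.
G: dominated by C (price 334≤396, warranty 7≥2).
H: dominated by B (price 552≤575, warranty 9≥6).
I: dominated by B (price 552≤798, warranty 9≥5).
J: dominated by B (price 552≤602, warranty 9≥8).

B, D, F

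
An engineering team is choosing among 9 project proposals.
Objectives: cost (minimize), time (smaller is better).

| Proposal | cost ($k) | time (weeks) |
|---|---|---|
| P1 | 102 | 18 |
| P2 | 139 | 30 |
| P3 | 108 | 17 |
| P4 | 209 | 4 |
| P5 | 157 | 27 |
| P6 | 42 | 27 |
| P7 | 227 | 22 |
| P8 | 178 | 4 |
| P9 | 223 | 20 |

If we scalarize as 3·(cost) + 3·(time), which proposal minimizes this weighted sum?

P6

P1: 3·102 + 3·18 = 360
P2: 3·139 + 3·30 = 507
P3: 3·108 + 3·17 = 375
P4: 3·209 + 3·4 = 639
P5: 3·157 + 3·27 = 552
P6: 3·42 + 3·27 = 207
P7: 3·227 + 3·22 = 747
P8: 3·178 + 3·4 = 546
P9: 3·223 + 3·20 = 729
Lowest: P6 at 207.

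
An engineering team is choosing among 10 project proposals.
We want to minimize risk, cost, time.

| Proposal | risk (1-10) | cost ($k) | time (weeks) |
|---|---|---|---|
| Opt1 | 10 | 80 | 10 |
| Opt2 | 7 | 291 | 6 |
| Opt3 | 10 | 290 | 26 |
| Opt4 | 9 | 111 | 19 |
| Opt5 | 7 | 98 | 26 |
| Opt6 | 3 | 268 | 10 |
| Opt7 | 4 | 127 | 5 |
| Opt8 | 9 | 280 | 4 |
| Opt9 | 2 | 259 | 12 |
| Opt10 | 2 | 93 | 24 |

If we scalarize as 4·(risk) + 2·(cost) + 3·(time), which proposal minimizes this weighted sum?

Opt1: 4·10 + 2·80 + 3·10 = 230
Opt2: 4·7 + 2·291 + 3·6 = 628
Opt3: 4·10 + 2·290 + 3·26 = 698
Opt4: 4·9 + 2·111 + 3·19 = 315
Opt5: 4·7 + 2·98 + 3·26 = 302
Opt6: 4·3 + 2·268 + 3·10 = 578
Opt7: 4·4 + 2·127 + 3·5 = 285
Opt8: 4·9 + 2·280 + 3·4 = 608
Opt9: 4·2 + 2·259 + 3·12 = 562
Opt10: 4·2 + 2·93 + 3·24 = 266
Lowest: Opt1 at 230.

Opt1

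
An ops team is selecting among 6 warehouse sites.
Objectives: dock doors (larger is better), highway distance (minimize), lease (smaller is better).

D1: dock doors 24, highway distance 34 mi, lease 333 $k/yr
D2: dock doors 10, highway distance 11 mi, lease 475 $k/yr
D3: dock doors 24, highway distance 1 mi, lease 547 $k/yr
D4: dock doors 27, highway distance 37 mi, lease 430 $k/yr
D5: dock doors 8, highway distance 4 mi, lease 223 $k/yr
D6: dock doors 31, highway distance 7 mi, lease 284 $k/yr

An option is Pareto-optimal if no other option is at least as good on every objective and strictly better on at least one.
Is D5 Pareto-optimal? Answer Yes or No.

Yes

D1: worse on highway distance (34 vs 4).
D2: worse on highway distance (11 vs 4).
D3: worse on lease (547 vs 223).
D4: worse on highway distance (37 vs 4).
D6: worse on highway distance (7 vs 4).
No option is at least as good as D5 on every objective and strictly better on one.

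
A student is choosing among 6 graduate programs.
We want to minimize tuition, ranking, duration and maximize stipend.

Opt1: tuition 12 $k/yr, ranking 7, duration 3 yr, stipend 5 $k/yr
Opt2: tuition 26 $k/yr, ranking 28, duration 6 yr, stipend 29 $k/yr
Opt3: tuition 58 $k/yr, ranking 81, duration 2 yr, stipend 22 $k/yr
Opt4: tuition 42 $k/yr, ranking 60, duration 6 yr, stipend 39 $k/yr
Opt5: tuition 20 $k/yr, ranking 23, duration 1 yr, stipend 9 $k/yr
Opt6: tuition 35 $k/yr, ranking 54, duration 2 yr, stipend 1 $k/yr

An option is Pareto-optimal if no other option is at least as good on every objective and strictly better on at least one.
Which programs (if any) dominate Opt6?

Opt5

Opt5: tuition 20≤35, ranking 23≤54, duration 1≤2, stipend 9≥1 — dominates Opt6.
Others (Opt1, Opt2, Opt3, Opt4) are each worse than Opt6 on at least one objective.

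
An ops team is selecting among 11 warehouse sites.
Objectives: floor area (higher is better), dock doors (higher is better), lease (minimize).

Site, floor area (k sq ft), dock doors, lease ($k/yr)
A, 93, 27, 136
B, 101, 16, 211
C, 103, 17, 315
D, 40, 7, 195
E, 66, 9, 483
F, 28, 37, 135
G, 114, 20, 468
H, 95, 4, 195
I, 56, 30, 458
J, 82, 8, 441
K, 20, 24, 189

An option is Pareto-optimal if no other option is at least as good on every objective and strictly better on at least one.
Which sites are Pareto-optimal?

A: not dominated.
B: not dominated.
C: not dominated.
D: dominated by A (floor area 93≥40, dock doors 27≥7, lease 136≤195).
E: dominated by A (floor area 93≥66, dock doors 27≥9, lease 136≤483).
F: not dominated (best dock doors).
G: not dominated (best floor area).
H: not dominated.
I: not dominated.
J: dominated by A (floor area 93≥82, dock doors 27≥8, lease 136≤441).
K: dominated by A (floor area 93≥20, dock doors 27≥24, lease 136≤189).

A, B, C, F, G, H, I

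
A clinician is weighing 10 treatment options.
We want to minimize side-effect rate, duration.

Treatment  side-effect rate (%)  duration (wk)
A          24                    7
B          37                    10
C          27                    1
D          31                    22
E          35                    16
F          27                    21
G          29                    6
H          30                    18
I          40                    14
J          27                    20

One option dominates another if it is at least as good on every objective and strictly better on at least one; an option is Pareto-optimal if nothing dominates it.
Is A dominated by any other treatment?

No

B: worse on side-effect rate (37 vs 24).
C: worse on side-effect rate (27 vs 24).
D: worse on side-effect rate (31 vs 24).
E: worse on side-effect rate (35 vs 24).
F: worse on side-effect rate (27 vs 24).
G: worse on side-effect rate (29 vs 24).
H: worse on side-effect rate (30 vs 24).
I: worse on side-effect rate (40 vs 24).
J: worse on side-effect rate (27 vs 24).
No option is at least as good as A on every objective and strictly better on one.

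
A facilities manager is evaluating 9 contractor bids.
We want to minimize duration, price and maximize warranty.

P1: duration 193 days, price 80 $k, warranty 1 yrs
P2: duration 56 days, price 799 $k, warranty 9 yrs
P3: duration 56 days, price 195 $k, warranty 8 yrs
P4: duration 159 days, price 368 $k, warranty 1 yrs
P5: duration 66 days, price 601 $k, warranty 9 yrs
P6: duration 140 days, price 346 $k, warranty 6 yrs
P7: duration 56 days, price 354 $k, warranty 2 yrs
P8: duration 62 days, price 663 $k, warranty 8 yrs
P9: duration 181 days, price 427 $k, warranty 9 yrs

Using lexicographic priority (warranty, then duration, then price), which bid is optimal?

P2

First maximize warranty: best is 9, kept {P2, P5, P9}.
Then minimize duration: best is 56, kept {P2}.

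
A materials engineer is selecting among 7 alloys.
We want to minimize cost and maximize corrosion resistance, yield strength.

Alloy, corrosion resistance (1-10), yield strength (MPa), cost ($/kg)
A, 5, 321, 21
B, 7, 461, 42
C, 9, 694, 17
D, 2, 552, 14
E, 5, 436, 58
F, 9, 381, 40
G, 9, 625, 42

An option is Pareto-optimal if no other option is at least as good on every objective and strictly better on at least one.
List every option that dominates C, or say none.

A: worse on corrosion resistance (5 vs 9).
B: worse on corrosion resistance (7 vs 9).
D: worse on corrosion resistance (2 vs 9).
E: worse on corrosion resistance (5 vs 9).
F: worse on yield strength (381 vs 694).
G: worse on yield strength (625 vs 694).
No option dominates C.

none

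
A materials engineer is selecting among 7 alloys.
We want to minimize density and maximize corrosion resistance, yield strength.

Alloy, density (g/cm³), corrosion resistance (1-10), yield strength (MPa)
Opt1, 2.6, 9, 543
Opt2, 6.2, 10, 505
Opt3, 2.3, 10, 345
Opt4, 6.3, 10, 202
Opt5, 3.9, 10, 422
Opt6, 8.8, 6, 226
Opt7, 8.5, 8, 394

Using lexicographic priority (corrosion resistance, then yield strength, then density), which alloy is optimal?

Opt2

First maximize corrosion resistance: best is 10, kept {Opt2, Opt3, Opt4, Opt5}.
Then maximize yield strength: best is 505, kept {Opt2}.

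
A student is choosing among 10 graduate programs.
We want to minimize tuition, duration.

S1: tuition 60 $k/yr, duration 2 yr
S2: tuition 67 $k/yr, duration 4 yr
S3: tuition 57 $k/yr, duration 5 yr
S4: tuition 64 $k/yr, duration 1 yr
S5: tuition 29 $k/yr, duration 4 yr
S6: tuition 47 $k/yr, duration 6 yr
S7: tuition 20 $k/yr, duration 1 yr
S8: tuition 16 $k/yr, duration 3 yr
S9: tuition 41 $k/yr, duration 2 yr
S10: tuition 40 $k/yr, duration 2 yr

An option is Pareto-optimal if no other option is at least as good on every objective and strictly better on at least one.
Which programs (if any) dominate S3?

S5: tuition 29≤57, duration 4≤5 — dominates S3.
S7: tuition 20≤57, duration 1≤5 — dominates S3.
S8: tuition 16≤57, duration 3≤5 — dominates S3.
S9: tuition 41≤57, duration 2≤5 — dominates S3.
S10: tuition 40≤57, duration 2≤5 — dominates S3.
Others (S1, S2, S4, S6) are each worse than S3 on at least one objective.

S5, S7, S8, S9, S10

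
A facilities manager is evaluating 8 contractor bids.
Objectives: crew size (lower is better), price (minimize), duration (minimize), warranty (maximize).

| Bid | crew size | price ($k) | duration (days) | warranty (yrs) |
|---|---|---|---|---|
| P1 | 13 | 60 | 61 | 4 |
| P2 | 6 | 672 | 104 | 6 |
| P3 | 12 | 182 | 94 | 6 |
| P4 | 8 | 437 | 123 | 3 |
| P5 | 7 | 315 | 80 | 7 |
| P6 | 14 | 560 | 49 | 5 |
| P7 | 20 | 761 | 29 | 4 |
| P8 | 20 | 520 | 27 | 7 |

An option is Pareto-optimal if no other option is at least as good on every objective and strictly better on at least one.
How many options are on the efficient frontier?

P1: not dominated (best price).
P2: not dominated (best crew size).
P3: not dominated.
P4: dominated by P5 (crew size 7≤8, price 315≤437, duration 80≤123, warranty 7≥3).
P5: not dominated.
P6: not dominated.
P7: dominated by P8 (crew size 20≤20, price 520≤761, duration 27≤29, warranty 7≥4).
P8: not dominated (best duration).
Pareto-optimal: P1, P2, P3, P5, P6, P8 → 6.

6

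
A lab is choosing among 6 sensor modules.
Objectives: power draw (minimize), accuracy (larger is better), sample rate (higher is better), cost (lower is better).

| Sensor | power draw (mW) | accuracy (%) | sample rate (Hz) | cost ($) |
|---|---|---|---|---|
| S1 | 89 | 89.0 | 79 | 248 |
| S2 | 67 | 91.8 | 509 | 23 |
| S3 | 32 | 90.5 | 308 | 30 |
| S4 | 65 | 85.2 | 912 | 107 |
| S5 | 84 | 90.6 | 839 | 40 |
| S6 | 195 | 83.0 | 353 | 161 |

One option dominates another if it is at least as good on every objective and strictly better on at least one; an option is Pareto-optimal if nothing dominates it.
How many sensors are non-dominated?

S1: dominated by S2 (power draw 67≤89, accuracy 91.8≥89.0, sample rate 509≥79, cost 23≤248).
S2: not dominated (best accuracy).
S3: not dominated (best power draw).
S4: not dominated (best sample rate).
S5: not dominated.
S6: dominated by S2 (power draw 67≤195, accuracy 91.8≥83.0, sample rate 509≥353, cost 23≤161).
Pareto-optimal: S2, S3, S4, S5 → 4.

4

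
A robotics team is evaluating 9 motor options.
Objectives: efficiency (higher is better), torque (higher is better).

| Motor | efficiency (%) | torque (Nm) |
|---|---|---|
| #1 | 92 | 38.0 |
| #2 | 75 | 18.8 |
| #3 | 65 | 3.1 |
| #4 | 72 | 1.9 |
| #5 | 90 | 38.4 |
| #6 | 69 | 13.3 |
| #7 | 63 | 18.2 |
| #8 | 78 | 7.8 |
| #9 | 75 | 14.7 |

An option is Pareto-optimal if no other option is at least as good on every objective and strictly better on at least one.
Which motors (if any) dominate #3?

#1: efficiency 92≥65, torque 38.0≥3.1 — dominates #3.
#2: efficiency 75≥65, torque 18.8≥3.1 — dominates #3.
#5: efficiency 90≥65, torque 38.4≥3.1 — dominates #3.
#6: efficiency 69≥65, torque 13.3≥3.1 — dominates #3.
#8: efficiency 78≥65, torque 7.8≥3.1 — dominates #3.
#9: efficiency 75≥65, torque 14.7≥3.1 — dominates #3.
Others (#4, #7) are each worse than #3 on at least one objective.

#1, #2, #5, #6, #8, #9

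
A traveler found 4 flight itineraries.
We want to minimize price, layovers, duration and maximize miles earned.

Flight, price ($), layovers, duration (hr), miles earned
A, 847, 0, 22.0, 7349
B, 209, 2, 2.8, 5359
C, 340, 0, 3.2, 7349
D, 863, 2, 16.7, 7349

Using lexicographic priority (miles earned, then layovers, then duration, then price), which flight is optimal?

C

First maximize miles earned: best is 7349, kept {A, C, D}.
Then minimize layovers: best is 0, kept {A, C}.
Then minimize duration: best is 3.2, kept {C}.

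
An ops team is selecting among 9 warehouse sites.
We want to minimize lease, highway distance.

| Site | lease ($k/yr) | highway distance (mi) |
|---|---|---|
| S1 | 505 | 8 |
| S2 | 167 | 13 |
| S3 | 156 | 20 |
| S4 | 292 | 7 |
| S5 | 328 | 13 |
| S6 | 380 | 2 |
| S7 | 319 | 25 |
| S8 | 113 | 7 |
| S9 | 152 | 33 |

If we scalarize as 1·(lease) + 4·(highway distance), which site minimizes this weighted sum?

S1: 1·505 + 4·8 = 537
S2: 1·167 + 4·13 = 219
S3: 1·156 + 4·20 = 236
S4: 1·292 + 4·7 = 320
S5: 1·328 + 4·13 = 380
S6: 1·380 + 4·2 = 388
S7: 1·319 + 4·25 = 419
S8: 1·113 + 4·7 = 141
S9: 1·152 + 4·33 = 284
Lowest: S8 at 141.

S8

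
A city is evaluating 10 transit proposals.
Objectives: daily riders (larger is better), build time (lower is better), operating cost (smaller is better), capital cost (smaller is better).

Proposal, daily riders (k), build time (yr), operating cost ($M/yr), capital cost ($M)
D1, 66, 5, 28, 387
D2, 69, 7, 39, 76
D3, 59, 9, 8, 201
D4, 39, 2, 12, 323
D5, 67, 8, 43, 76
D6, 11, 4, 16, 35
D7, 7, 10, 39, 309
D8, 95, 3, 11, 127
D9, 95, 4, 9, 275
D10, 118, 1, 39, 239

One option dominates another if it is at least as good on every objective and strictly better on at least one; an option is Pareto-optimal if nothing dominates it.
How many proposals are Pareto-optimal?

D1: dominated by D8 (daily riders 95≥66, build time 3≤5, operating cost 11≤28, capital cost 127≤387).
D2: not dominated.
D3: not dominated (best operating cost).
D4: not dominated.
D5: dominated by D2 (daily riders 69≥67, build time 7≤8, operating cost 39≤43, capital cost 76≤76).
D6: not dominated (best capital cost).
D7: dominated by D2 (daily riders 69≥7, build time 7≤10, operating cost 39≤39, capital cost 76≤309).
D8: not dominated.
D9: not dominated.
D10: not dominated (best daily riders).
Pareto-optimal: D2, D3, D4, D6, D8, D9, D10 → 7.

7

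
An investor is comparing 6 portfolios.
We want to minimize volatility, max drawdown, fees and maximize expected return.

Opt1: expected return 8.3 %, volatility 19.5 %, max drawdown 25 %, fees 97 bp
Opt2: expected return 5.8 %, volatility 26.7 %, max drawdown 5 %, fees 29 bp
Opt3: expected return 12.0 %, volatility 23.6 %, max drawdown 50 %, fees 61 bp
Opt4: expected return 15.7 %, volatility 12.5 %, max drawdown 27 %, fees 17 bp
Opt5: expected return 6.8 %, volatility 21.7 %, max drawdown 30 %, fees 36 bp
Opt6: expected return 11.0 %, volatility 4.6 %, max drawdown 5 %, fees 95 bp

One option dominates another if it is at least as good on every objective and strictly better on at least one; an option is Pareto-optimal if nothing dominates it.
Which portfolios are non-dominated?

Opt1: dominated by Opt6 (expected return 11.0≥8.3, volatility 4.6≤19.5, max drawdown 5≤25, fees 95≤97).
Opt2: not dominated.
Opt3: dominated by Opt4 (expected return 15.7≥12.0, volatility 12.5≤23.6, max drawdown 27≤50, fees 17≤61).
Opt4: not dominated (best expected return).
Opt5: dominated by Opt4 (expected return 15.7≥6.8, volatility 12.5≤21.7, max drawdown 27≤30, fees 17≤36).
Opt6: not dominated (best volatility).

Opt2, Opt4, Opt6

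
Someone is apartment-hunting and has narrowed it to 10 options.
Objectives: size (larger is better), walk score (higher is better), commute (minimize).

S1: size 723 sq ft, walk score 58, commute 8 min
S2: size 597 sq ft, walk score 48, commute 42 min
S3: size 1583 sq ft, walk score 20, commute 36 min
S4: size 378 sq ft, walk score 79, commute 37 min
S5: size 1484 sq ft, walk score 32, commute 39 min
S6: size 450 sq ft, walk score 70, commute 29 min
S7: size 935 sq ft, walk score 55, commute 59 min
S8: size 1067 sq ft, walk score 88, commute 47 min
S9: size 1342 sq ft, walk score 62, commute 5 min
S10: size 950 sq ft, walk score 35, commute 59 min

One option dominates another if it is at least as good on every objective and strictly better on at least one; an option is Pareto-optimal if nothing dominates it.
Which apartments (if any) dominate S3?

none

S1: worse on size (723 vs 1583).
S2: worse on size (597 vs 1583).
S4: worse on size (378 vs 1583).
S5: worse on size (1484 vs 1583).
S6: worse on size (450 vs 1583).
S7: worse on size (935 vs 1583).
S8: worse on size (1067 vs 1583).
S9: worse on size (1342 vs 1583).
S10: worse on size (950 vs 1583).
No option dominates S3.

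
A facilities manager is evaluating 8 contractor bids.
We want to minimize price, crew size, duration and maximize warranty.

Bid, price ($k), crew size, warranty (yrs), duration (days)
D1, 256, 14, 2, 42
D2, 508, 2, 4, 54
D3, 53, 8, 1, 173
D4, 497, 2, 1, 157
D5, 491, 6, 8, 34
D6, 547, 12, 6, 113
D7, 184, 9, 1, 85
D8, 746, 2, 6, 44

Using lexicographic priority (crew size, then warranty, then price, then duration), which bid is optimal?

D8

First minimize crew size: best is 2, kept {D2, D4, D8}.
Then maximize warranty: best is 6, kept {D8}.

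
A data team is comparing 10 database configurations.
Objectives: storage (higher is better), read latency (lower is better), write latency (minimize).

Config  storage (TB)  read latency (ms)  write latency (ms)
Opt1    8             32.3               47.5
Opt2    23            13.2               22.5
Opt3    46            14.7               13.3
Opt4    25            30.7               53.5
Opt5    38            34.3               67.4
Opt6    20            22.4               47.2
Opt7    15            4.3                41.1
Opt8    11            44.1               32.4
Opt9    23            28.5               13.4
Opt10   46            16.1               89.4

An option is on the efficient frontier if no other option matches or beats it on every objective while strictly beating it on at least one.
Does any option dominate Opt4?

Opt3 vs Opt4: storage 46≥25, read latency 14.7≤30.7, write latency 13.3≤53.5 — Opt3 is at least as good on every objective and strictly better on at least one, so Opt3 dominates Opt4.

Yes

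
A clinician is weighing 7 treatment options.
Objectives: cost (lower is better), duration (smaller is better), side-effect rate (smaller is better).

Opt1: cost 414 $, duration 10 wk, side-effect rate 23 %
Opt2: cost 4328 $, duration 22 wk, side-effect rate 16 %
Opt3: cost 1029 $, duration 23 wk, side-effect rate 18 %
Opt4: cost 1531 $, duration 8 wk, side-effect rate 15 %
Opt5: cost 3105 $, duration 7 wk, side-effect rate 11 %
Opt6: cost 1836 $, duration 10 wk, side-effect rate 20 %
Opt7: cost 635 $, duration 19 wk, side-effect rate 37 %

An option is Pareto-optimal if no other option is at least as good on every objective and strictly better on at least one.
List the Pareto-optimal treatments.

Opt1: not dominated (best cost).
Opt2: dominated by Opt4 (cost 1531≤4328, duration 8≤22, side-effect rate 15≤16).
Opt3: not dominated.
Opt4: not dominated.
Opt5: not dominated (best duration).
Opt6: dominated by Opt4 (cost 1531≤1836, duration 8≤10, side-effect rate 15≤20).
Opt7: dominated by Opt1 (cost 414≤635, duration 10≤19, side-effect rate 23≤37).

Opt1, Opt3, Opt4, Opt5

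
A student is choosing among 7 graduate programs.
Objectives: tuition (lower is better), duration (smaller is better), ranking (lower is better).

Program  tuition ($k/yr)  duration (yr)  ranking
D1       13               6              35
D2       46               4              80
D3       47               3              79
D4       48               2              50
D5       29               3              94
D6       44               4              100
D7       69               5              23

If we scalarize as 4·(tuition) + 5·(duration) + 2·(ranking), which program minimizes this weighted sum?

D1: 4·13 + 5·6 + 2·35 = 152
D2: 4·46 + 5·4 + 2·80 = 364
D3: 4·47 + 5·3 + 2·79 = 361
D4: 4·48 + 5·2 + 2·50 = 302
D5: 4·29 + 5·3 + 2·94 = 319
D6: 4·44 + 5·4 + 2·100 = 396
D7: 4·69 + 5·5 + 2·23 = 347
Lowest: D1 at 152.

D1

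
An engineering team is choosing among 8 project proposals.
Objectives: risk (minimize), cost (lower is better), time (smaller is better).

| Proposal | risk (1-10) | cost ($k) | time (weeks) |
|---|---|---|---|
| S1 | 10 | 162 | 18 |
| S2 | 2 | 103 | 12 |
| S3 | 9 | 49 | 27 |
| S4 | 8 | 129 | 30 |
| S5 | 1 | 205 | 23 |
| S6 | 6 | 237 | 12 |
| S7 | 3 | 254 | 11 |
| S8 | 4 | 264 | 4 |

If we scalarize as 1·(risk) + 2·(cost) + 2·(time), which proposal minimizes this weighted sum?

S1: 1·10 + 2·162 + 2·18 = 370
S2: 1·2 + 2·103 + 2·12 = 232
S3: 1·9 + 2·49 + 2·27 = 161
S4: 1·8 + 2·129 + 2·30 = 326
S5: 1·1 + 2·205 + 2·23 = 457
S6: 1·6 + 2·237 + 2·12 = 504
S7: 1·3 + 2·254 + 2·11 = 533
S8: 1·4 + 2·264 + 2·4 = 540
Lowest: S3 at 161.

S3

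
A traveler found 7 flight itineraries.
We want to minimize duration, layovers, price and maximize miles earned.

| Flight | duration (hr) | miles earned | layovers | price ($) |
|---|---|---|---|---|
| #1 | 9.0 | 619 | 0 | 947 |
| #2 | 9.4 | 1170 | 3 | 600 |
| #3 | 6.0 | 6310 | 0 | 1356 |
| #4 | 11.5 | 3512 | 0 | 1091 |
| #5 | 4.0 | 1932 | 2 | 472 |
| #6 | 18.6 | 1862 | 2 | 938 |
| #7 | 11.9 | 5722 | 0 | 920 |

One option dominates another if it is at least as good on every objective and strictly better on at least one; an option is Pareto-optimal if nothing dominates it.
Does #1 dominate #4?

#1 vs #4: #1 is worse on miles earned (619 vs 3512), so it does not dominate #4.

No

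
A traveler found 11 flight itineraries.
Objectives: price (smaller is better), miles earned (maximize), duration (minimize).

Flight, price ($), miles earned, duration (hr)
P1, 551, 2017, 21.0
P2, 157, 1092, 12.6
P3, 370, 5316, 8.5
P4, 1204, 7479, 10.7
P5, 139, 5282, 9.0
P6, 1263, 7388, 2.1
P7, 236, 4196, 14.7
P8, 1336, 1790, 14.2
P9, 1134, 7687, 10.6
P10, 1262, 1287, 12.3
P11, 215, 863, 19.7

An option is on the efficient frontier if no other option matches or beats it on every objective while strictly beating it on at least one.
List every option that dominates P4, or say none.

P9

P9: price 1134≤1204, miles earned 7687≥7479, duration 10.6≤10.7 — dominates P4.
Others (P1, P2, P3, P5, P6, P7, P8, P10, P11) are each worse than P4 on at least one objective.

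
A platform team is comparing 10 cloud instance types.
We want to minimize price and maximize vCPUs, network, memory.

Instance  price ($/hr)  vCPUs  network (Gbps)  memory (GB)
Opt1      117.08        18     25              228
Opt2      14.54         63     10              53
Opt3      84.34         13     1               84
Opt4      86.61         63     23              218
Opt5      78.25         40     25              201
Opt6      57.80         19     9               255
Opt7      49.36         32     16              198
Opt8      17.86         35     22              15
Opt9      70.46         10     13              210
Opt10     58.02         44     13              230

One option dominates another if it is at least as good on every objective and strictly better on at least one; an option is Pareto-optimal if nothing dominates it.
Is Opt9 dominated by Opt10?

Opt10 vs Opt9: price 58.02≤70.46, vCPUs 44≥10, network 13≥13, memory 230≥210 — Opt10 is at least as good on every objective with at least one strict improvement.

Yes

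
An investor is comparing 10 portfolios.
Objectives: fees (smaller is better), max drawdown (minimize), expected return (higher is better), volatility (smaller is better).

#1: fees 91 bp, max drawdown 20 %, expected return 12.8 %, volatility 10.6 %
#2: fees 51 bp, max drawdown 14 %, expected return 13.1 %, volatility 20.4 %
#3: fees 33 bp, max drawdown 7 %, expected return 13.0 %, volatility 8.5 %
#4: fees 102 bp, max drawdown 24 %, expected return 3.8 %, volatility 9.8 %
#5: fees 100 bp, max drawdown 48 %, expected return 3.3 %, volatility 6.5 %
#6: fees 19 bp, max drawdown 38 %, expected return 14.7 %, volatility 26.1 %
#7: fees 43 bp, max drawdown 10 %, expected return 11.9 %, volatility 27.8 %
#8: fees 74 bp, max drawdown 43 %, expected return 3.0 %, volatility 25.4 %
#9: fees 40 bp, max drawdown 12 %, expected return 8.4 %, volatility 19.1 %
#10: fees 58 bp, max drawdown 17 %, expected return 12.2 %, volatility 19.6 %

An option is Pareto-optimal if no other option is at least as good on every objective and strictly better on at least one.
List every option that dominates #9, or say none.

#3

#3: fees 33≤40, max drawdown 7≤12, expected return 13.0≥8.4, volatility 8.5≤19.1 — dominates #9.
Others (#1, #2, #4, #5, #6, #7, #8, #10) are each worse than #9 on at least one objective.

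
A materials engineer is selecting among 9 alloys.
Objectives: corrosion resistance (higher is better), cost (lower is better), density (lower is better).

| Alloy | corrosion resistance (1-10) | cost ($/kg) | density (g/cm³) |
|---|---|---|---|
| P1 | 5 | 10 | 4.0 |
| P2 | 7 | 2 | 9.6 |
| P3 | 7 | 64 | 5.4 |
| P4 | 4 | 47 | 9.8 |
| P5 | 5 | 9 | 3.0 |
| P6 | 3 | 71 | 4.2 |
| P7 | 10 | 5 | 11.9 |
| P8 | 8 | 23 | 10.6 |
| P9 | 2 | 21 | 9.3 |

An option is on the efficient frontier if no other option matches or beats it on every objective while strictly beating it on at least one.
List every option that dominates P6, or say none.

P1, P5

P1: corrosion resistance 5≥3, cost 10≤71, density 4.0≤4.2 — dominates P6.
P5: corrosion resistance 5≥3, cost 9≤71, density 3.0≤4.2 — dominates P6.
Others (P2, P3, P4, P7, P8, P9) are each worse than P6 on at least one objective.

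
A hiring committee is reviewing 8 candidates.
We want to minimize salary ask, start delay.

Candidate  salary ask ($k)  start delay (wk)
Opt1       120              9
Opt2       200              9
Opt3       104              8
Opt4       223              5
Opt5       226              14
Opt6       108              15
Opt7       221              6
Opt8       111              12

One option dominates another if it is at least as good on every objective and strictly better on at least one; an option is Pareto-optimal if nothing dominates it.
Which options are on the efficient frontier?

Opt3, Opt4, Opt7

Opt1: dominated by Opt3 (salary ask 104≤120, start delay 8≤9).
Opt2: dominated by Opt1 (salary ask 120≤200, start delay 9≤9).
Opt3: not dominated (best salary ask).
Opt4: not dominated (best start delay).
Opt5: dominated by Opt1 (salary ask 120≤226, start delay 9≤14).
Opt6: dominated by Opt3 (salary ask 104≤108, start delay 8≤15).
Opt7: not dominated.
Opt8: dominated by Opt3 (salary ask 104≤111, start delay 8≤12).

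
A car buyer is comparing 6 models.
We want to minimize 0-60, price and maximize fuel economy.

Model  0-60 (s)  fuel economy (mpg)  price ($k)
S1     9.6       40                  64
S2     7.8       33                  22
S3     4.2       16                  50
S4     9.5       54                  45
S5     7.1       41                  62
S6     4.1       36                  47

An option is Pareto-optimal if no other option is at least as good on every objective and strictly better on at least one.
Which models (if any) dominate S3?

S6

S6: 0-60 4.1≤4.2, fuel economy 36≥16, price 47≤50 — dominates S3.
Others (S1, S2, S4, S5) are each worse than S3 on at least one objective.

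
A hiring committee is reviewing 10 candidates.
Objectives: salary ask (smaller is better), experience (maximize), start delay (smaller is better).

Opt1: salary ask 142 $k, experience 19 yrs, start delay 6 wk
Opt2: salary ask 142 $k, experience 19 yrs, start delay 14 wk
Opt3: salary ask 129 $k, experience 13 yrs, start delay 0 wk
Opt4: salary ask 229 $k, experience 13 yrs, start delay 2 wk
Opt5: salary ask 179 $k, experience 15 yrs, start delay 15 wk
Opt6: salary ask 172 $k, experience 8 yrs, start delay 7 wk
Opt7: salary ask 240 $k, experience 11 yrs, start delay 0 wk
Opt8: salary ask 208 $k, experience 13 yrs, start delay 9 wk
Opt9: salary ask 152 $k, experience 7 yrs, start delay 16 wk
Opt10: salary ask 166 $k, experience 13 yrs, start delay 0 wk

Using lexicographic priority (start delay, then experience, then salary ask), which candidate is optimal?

First minimize start delay: best is 0, kept {Opt3, Opt7, Opt10}.
Then maximize experience: best is 13, kept {Opt3, Opt10}.
Then minimize salary ask: best is 129, kept {Opt3}.

Opt3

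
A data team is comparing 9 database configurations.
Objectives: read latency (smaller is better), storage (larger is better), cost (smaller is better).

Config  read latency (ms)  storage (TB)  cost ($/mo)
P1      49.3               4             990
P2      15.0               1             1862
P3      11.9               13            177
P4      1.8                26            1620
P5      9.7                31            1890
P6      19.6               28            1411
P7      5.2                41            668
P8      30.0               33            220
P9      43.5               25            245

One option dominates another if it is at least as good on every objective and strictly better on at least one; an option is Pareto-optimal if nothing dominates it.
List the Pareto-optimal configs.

P3, P4, P7, P8

P1: dominated by P3 (read latency 11.9≤49.3, storage 13≥4, cost 177≤990).
P2: dominated by P3 (read latency 11.9≤15.0, storage 13≥1, cost 177≤1862).
P3: not dominated (best cost).
P4: not dominated (best read latency).
P5: dominated by P7 (read latency 5.2≤9.7, storage 41≥31, cost 668≤1890).
P6: dominated by P7 (read latency 5.2≤19.6, storage 41≥28, cost 668≤1411).
P7: not dominated (best storage).
P8: not dominated.
P9: dominated by P8 (read latency 30.0≤43.5, storage 33≥25, cost 220≤245).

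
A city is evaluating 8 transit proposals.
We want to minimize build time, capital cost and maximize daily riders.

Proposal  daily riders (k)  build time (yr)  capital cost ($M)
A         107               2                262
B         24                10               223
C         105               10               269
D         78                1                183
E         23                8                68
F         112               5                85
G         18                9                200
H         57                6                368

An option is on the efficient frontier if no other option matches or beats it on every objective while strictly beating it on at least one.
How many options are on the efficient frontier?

A: not dominated.
B: dominated by D (daily riders 78≥24, build time 1≤10, capital cost 183≤223).
C: dominated by A (daily riders 107≥105, build time 2≤10, capital cost 262≤269).
D: not dominated (best build time).
E: not dominated (best capital cost).
F: not dominated (best daily riders).
G: dominated by D (daily riders 78≥18, build time 1≤9, capital cost 183≤200).
H: dominated by A (daily riders 107≥57, build time 2≤6, capital cost 262≤368).
Pareto-optimal: A, D, E, F → 4.

4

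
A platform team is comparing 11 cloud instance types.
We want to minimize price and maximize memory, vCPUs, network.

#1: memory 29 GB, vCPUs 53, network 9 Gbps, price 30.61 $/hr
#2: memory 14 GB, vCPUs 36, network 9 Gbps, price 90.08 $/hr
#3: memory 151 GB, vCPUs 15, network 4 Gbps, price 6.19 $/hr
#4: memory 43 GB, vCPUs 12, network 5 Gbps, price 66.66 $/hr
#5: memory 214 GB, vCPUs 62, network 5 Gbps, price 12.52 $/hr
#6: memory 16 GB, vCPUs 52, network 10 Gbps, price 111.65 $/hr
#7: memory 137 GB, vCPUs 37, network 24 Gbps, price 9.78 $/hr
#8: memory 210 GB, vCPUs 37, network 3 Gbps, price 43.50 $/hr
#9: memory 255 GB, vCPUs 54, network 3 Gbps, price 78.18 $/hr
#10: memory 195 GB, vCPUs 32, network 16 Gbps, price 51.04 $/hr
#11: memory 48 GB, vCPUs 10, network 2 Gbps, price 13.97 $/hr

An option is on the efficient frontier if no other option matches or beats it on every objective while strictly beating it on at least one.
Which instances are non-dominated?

#1: not dominated.
#2: dominated by #1 (memory 29≥14, vCPUs 53≥36, network 9≥9, price 30.61≤90.08).
#3: not dominated (best price).
#4: dominated by #5 (memory 214≥43, vCPUs 62≥12, network 5≥5, price 12.52≤66.66).
#5: not dominated (best vCPUs).
#6: not dominated.
#7: not dominated (best network).
#8: dominated by #5 (memory 214≥210, vCPUs 62≥37, network 5≥3, price 12.52≤43.50).
#9: not dominated (best memory).
#10: not dominated.
#11: dominated by #3 (memory 151≥48, vCPUs 15≥10, network 4≥2, price 6.19≤13.97).

#1, #3, #5, #6, #7, #9, #10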